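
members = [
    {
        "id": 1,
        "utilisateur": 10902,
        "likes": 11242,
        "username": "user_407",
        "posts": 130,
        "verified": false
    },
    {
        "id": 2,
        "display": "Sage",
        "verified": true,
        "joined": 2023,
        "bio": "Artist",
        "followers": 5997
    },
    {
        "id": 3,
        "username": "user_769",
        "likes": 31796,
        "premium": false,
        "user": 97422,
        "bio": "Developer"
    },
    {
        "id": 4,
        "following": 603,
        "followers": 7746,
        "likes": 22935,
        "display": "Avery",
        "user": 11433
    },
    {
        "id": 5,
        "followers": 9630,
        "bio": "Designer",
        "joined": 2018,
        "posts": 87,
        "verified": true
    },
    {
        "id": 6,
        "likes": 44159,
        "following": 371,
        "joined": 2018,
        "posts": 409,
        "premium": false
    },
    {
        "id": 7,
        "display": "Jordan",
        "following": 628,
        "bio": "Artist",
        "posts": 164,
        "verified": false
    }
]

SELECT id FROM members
[1, 2, 3, 4, 5, 6, 7]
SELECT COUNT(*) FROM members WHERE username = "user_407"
1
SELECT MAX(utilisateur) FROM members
10902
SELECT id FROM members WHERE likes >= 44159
[6]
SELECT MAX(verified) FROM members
True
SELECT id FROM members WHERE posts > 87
[1, 6, 7]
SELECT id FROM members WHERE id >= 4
[4, 5, 6, 7]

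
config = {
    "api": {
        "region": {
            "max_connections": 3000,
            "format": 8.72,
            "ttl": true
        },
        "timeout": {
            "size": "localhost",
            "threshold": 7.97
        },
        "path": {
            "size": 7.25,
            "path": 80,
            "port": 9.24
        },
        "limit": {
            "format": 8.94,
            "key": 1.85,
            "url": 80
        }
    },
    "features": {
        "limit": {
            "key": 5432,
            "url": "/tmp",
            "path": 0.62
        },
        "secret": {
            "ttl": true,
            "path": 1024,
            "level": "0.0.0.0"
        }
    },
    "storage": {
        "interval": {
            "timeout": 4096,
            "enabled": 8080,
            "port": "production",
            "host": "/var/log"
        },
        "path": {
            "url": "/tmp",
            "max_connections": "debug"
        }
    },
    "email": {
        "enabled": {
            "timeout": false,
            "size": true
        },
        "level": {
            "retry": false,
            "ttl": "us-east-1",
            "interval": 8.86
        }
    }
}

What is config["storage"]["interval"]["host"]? "/var/log"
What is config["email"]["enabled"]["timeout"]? False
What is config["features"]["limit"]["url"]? "/tmp"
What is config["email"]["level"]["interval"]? 8.86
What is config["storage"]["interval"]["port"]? "production"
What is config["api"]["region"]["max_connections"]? 3000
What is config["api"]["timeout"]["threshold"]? 7.97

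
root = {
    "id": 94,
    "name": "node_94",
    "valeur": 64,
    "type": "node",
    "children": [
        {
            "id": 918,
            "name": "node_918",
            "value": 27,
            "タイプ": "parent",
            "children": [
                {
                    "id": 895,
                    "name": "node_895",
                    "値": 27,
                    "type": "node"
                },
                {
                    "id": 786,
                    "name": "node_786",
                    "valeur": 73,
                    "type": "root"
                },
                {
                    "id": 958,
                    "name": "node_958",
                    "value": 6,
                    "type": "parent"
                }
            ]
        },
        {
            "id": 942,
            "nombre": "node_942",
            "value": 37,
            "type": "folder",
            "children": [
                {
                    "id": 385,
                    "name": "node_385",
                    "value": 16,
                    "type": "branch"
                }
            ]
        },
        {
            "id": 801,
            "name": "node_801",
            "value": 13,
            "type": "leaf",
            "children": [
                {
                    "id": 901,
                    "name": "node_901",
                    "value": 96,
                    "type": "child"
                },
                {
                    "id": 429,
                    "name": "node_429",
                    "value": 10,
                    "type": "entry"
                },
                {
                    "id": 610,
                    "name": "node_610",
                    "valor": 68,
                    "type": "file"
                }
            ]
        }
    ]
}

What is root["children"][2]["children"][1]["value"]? 10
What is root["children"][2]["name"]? "node_801"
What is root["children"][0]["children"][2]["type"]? "parent"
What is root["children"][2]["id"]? 801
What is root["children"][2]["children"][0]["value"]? 96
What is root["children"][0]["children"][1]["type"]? "root"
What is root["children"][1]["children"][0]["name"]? "node_385"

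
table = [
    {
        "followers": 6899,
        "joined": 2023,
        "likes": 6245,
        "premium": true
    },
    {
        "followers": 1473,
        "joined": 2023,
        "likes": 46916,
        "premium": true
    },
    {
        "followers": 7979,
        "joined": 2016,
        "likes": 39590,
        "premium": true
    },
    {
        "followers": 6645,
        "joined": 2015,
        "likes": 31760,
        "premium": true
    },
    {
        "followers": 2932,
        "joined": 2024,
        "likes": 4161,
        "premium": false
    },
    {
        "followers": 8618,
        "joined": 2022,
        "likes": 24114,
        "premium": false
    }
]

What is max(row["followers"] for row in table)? 8618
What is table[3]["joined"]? 2015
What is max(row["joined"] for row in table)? 2024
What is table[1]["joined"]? 2023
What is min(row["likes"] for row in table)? 4161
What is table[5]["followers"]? 8618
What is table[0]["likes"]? 6245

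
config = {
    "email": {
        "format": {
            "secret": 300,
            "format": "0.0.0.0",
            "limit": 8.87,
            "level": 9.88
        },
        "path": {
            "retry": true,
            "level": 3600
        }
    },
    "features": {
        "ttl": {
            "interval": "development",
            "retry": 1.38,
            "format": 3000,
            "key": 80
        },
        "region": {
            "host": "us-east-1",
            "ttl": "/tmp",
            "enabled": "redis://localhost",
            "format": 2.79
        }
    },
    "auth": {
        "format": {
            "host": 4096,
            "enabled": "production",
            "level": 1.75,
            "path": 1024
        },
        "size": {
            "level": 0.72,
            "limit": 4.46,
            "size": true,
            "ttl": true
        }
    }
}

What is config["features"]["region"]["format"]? 2.79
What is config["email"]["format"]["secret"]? 300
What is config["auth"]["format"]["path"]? 1024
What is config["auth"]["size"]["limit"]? 4.46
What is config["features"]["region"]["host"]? "us-east-1"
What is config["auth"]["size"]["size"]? True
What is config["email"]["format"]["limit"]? 8.87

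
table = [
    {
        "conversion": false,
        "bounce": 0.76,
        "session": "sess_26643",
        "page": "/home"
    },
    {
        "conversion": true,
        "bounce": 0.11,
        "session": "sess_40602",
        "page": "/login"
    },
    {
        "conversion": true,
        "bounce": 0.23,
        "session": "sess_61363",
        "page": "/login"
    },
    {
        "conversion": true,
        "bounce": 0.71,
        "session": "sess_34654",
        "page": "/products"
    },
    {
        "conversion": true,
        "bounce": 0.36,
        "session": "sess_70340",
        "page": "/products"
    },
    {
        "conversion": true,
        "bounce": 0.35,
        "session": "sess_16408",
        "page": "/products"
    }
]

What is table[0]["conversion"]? False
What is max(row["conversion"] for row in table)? True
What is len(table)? 6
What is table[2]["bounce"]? 0.23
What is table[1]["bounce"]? 0.11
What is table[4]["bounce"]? 0.36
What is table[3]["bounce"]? 0.71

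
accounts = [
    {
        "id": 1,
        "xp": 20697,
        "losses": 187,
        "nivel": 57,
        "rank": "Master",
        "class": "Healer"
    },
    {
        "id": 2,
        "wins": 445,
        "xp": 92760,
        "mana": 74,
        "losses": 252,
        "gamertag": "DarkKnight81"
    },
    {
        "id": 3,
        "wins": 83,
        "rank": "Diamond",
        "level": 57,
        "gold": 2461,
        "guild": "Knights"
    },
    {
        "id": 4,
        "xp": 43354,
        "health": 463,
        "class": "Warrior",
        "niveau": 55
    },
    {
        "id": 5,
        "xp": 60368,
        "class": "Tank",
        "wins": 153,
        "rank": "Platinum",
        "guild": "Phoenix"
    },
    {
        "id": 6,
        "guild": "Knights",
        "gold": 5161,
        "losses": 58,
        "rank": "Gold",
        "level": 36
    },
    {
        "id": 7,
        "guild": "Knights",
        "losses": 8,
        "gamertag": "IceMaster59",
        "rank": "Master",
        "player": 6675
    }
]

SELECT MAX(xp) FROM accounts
92760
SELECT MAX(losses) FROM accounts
252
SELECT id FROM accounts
[1, 2, 3, 4, 5, 6, 7]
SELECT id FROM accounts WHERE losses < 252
[1, 6, 7]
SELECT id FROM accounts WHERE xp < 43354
[1]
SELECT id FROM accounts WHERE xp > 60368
[2]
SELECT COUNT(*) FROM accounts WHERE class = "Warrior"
1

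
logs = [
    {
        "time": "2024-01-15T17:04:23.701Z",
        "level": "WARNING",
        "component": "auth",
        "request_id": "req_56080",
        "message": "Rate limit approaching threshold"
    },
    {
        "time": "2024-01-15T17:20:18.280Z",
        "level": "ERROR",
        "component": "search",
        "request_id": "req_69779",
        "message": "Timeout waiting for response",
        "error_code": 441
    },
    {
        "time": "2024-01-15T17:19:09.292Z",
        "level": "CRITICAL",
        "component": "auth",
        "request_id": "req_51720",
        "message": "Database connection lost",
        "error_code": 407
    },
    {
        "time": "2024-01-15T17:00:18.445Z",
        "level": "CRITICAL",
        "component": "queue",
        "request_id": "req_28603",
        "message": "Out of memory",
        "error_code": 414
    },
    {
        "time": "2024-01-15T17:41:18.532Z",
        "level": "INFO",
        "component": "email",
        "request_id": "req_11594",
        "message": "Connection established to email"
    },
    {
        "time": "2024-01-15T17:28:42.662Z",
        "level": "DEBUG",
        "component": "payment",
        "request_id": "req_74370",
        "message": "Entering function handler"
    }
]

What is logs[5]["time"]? "2024-01-15T17:28:42.662Z"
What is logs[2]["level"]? "CRITICAL"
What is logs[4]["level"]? "INFO"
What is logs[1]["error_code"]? 441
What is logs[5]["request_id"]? "req_74370"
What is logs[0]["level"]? "WARNING"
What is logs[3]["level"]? "CRITICAL"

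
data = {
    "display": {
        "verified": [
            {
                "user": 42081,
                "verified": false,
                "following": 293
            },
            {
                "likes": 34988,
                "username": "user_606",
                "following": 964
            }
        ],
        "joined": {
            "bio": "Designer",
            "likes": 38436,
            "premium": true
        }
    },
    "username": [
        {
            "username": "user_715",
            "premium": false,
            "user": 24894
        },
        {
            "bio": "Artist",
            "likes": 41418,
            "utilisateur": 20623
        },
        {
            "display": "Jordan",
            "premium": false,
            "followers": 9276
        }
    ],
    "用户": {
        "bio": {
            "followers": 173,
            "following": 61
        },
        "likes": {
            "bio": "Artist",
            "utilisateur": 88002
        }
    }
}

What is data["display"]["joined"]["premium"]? True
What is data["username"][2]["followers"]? 9276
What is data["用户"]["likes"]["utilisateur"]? 88002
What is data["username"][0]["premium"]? False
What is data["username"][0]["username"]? "user_715"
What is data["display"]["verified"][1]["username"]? "user_606"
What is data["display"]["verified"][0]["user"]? 42081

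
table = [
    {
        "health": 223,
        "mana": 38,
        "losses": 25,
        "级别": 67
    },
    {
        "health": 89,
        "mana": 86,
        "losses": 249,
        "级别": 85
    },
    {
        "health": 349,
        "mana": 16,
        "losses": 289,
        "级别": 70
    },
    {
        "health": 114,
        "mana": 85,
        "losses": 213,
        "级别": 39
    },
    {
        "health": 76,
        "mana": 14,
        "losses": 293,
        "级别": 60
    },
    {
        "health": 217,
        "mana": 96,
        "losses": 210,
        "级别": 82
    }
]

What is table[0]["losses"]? 25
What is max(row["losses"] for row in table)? 293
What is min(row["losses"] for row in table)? 25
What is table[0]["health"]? 223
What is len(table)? 6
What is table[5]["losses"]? 210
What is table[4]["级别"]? 60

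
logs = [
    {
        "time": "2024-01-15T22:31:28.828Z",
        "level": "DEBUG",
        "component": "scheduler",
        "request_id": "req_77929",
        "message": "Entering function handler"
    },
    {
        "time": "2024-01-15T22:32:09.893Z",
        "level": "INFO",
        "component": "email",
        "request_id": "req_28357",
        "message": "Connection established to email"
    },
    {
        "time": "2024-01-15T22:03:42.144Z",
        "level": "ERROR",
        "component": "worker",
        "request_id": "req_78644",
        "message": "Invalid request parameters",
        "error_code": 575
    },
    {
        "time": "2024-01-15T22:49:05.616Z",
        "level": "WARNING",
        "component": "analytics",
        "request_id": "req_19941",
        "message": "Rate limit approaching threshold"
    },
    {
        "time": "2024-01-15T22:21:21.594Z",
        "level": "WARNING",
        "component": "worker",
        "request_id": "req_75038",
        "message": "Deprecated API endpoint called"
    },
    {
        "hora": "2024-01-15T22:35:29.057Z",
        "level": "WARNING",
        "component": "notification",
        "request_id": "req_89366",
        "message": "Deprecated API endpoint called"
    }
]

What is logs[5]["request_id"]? "req_89366"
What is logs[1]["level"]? "INFO"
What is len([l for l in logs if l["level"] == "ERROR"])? 1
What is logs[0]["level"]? "DEBUG"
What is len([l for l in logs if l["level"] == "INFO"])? 1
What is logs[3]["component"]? "analytics"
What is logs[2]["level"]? "ERROR"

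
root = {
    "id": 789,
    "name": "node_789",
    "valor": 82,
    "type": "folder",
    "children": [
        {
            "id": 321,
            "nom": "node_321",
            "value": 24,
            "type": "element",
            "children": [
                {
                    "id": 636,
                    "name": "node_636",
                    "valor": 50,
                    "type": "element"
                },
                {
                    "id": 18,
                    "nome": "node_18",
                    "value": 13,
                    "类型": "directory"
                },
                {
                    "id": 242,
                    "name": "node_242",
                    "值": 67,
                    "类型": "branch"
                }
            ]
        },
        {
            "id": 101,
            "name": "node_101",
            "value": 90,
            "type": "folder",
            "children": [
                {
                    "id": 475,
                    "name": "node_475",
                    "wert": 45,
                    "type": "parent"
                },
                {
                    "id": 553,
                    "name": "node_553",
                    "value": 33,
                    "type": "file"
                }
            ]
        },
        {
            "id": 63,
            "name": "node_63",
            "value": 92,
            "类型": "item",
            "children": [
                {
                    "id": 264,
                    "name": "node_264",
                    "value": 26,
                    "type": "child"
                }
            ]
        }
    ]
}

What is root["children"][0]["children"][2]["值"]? 67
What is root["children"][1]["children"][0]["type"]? "parent"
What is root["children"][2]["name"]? "node_63"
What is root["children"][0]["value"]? 24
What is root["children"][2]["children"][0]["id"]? 264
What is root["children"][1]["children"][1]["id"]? 553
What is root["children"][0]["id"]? 321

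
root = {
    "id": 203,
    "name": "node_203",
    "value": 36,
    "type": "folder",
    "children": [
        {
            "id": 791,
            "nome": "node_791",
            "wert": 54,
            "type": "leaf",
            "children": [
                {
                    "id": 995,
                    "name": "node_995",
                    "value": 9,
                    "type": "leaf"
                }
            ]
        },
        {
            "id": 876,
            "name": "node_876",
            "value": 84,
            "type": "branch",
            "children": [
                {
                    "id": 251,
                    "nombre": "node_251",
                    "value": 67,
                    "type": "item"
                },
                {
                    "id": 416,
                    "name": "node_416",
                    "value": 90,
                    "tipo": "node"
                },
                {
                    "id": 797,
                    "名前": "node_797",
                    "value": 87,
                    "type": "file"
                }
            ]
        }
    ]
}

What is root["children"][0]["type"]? "leaf"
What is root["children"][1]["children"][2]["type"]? "file"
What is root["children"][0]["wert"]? 54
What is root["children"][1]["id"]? 876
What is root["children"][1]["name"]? "node_876"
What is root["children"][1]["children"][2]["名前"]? "node_797"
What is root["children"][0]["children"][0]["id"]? 995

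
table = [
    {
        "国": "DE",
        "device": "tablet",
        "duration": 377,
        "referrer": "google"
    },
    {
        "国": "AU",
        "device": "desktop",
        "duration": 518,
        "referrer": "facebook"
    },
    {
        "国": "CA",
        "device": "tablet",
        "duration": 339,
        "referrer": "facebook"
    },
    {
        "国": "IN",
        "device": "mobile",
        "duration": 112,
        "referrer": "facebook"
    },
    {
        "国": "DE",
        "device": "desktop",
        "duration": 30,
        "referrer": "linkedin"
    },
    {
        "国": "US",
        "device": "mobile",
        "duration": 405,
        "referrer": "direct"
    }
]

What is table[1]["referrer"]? "facebook"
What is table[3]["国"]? "IN"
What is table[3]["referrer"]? "facebook"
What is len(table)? 6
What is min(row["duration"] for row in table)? 30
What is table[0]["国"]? "DE"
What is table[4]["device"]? "desktop"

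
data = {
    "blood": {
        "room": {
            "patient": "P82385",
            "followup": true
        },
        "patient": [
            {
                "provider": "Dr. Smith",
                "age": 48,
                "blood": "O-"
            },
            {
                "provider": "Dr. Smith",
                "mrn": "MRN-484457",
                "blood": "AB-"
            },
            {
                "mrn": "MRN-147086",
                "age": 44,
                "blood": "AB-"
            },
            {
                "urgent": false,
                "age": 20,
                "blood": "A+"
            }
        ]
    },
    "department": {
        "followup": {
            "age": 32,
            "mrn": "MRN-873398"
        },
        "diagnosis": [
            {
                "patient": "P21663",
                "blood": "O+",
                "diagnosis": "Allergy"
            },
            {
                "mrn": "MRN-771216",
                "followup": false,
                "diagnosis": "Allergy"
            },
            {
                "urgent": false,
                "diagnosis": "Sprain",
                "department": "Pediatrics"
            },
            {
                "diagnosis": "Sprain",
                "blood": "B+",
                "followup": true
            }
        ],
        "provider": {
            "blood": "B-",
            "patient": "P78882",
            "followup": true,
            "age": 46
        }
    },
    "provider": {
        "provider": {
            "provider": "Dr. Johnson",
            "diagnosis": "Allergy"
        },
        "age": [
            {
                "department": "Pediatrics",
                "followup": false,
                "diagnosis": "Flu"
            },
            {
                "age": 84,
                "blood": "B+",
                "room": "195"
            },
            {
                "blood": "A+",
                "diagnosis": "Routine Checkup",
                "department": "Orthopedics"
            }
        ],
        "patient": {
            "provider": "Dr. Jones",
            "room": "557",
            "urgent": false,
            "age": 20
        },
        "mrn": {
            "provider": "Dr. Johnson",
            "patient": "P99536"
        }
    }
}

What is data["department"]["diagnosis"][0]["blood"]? "O+"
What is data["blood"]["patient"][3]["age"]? 20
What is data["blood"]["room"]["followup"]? True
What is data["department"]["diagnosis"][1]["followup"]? False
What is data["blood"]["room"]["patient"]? "P82385"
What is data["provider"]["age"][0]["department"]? "Pediatrics"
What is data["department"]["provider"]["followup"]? True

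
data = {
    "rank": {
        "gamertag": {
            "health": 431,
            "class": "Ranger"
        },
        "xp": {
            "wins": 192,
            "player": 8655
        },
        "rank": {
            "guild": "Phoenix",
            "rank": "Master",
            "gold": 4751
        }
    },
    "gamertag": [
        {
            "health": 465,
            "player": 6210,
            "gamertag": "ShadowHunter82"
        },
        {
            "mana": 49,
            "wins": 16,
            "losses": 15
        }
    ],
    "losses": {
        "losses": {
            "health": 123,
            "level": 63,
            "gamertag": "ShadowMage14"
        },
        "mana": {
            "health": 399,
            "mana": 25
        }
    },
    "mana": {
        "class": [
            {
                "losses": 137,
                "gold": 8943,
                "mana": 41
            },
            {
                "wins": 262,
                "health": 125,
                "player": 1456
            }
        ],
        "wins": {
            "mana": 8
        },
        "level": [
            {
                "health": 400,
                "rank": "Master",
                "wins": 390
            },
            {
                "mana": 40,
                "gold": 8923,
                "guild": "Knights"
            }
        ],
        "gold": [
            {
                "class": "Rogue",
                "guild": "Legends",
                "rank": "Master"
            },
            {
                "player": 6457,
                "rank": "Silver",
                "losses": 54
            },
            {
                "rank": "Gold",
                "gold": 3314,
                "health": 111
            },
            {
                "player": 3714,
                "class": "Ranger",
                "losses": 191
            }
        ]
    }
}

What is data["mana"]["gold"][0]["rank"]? "Master"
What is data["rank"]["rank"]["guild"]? "Phoenix"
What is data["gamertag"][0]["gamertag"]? "ShadowHunter82"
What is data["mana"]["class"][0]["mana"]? 41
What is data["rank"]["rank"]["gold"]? 4751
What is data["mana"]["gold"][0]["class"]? "Rogue"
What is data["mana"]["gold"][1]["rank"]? "Silver"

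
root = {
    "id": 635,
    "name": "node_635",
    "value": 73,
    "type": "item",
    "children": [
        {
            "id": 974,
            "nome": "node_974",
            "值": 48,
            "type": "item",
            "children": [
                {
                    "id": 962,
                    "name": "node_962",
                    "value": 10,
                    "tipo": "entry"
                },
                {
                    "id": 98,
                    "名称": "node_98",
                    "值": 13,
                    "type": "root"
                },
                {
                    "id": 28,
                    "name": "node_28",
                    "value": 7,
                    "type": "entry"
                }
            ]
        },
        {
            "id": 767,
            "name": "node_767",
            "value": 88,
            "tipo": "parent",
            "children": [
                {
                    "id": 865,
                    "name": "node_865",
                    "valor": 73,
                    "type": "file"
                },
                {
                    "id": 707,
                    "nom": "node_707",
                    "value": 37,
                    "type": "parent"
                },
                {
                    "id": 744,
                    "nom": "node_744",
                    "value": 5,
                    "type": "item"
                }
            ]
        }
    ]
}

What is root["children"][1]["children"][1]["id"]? 707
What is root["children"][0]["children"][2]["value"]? 7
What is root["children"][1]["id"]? 767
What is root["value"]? 73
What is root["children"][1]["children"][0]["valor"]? 73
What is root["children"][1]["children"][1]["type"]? "parent"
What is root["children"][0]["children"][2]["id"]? 28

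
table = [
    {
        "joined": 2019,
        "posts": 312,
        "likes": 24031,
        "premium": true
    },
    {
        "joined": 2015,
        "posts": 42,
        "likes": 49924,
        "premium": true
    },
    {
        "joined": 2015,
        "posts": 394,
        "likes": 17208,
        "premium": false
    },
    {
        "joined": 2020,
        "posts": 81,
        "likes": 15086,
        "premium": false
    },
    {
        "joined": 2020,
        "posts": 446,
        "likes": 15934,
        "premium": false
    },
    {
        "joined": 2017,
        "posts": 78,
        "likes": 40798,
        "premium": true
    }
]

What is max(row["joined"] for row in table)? 2020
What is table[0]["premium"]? True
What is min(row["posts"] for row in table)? 42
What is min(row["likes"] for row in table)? 15086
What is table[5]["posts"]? 78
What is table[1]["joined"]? 2015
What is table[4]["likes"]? 15934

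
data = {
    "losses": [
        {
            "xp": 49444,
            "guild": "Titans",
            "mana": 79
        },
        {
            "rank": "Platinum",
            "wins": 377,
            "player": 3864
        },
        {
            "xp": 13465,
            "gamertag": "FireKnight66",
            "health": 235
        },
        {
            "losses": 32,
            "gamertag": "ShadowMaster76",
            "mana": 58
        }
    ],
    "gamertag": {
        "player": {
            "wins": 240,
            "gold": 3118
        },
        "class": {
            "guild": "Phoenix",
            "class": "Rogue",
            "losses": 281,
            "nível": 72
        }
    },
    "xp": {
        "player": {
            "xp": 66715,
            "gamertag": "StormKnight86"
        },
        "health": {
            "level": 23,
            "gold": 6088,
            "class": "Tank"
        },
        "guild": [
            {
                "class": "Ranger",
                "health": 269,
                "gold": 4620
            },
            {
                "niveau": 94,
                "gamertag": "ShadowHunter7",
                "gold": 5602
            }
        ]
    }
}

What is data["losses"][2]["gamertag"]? "FireKnight66"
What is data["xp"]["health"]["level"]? 23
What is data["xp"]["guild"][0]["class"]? "Ranger"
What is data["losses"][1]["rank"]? "Platinum"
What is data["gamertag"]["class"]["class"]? "Rogue"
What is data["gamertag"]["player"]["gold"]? 3118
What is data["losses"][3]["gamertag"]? "ShadowMaster76"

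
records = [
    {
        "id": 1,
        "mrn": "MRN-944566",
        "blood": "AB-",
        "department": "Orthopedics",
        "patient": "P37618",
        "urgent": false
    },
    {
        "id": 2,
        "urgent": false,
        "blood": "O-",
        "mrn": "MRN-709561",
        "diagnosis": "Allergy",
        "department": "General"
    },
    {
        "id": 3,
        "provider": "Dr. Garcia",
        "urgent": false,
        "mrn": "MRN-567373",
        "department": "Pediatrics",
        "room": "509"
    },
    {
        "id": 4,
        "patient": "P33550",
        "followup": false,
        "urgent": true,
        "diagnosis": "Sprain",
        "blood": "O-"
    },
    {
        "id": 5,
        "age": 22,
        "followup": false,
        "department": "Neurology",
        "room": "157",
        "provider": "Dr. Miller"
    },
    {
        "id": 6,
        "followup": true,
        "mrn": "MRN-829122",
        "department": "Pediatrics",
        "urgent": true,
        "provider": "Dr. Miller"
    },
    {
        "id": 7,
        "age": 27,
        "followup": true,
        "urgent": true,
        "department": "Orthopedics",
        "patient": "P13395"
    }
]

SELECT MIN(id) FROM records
1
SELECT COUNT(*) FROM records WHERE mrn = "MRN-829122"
1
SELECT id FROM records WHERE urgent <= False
[1, 2, 3]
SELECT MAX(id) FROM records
7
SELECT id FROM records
[1, 2, 3, 4, 5, 6, 7]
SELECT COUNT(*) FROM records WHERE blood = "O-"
2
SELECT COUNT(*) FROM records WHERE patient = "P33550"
1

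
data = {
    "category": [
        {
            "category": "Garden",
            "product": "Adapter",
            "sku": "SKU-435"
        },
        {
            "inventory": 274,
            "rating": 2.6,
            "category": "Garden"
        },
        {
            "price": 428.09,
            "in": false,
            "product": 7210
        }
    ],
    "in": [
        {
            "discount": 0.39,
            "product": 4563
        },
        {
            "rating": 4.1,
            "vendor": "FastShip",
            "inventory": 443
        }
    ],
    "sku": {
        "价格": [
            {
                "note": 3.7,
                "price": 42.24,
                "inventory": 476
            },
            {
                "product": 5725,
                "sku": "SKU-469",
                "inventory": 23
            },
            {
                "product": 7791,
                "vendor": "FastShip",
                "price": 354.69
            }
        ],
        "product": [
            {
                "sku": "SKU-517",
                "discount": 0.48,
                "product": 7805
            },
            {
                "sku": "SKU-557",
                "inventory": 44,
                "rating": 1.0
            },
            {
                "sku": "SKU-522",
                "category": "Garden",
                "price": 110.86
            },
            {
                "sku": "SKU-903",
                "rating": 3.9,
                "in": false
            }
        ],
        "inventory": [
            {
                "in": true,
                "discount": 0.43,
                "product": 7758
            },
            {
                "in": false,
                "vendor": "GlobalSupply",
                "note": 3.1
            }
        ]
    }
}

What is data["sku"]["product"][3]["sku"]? "SKU-903"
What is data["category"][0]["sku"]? "SKU-435"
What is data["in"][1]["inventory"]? 443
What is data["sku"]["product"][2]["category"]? "Garden"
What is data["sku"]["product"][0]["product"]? 7805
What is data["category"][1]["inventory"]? 274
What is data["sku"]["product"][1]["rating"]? 1.0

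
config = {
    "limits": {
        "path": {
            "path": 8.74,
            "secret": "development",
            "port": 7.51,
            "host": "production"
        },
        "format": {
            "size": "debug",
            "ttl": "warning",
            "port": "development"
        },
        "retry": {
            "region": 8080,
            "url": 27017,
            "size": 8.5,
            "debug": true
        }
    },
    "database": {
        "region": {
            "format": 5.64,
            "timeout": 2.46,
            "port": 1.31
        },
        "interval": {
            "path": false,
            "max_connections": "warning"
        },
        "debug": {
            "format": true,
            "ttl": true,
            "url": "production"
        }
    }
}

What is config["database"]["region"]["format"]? 5.64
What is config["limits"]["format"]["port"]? "development"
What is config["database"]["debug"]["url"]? "production"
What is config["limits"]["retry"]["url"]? 27017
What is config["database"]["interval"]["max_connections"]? "warning"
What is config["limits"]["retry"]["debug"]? True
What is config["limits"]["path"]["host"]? "production"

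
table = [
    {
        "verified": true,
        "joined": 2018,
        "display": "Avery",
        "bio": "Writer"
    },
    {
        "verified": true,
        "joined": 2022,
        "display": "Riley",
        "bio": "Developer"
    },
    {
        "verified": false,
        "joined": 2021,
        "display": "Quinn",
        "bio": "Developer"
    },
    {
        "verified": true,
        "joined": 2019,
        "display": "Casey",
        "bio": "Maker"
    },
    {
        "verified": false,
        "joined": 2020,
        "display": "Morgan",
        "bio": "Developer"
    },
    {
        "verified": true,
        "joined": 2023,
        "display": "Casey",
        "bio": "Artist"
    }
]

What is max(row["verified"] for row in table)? True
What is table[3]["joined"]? 2019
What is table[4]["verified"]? False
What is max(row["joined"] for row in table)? 2023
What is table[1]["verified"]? True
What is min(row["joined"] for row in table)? 2018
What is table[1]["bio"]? "Developer"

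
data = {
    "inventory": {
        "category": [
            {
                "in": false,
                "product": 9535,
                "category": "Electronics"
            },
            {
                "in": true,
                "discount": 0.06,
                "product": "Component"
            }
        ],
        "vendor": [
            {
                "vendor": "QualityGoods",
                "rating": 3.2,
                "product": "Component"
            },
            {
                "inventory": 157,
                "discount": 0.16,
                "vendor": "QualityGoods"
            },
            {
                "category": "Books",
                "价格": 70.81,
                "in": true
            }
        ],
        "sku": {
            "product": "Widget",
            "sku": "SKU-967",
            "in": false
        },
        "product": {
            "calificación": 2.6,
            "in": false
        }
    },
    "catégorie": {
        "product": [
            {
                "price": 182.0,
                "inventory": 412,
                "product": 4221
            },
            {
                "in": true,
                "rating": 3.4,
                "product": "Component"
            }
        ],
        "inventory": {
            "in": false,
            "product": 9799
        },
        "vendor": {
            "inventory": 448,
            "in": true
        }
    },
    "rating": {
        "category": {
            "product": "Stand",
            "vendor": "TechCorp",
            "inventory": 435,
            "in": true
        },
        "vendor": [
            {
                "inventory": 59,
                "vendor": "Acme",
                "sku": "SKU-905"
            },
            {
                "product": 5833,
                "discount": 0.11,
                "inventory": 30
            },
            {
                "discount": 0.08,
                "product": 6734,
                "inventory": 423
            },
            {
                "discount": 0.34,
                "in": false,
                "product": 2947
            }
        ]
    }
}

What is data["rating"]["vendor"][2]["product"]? 6734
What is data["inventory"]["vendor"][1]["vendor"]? "QualityGoods"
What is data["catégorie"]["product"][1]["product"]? "Component"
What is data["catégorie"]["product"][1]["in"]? True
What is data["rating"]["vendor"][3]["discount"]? 0.34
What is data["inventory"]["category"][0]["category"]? "Electronics"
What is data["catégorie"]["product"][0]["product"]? 4221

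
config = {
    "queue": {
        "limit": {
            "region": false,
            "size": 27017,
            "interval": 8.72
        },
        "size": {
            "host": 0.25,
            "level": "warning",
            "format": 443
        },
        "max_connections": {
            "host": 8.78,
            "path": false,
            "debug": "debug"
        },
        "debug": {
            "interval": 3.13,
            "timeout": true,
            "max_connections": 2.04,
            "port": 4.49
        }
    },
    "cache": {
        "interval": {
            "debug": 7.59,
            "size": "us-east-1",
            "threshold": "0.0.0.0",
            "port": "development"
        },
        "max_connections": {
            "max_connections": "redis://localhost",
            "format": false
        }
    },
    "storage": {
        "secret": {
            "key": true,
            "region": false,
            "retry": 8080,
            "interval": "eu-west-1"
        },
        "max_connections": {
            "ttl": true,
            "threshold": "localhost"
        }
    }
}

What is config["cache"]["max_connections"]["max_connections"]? "redis://localhost"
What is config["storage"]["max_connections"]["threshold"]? "localhost"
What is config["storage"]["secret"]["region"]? False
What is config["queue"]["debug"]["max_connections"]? 2.04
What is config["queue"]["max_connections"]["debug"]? "debug"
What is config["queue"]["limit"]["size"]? 27017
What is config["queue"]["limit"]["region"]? False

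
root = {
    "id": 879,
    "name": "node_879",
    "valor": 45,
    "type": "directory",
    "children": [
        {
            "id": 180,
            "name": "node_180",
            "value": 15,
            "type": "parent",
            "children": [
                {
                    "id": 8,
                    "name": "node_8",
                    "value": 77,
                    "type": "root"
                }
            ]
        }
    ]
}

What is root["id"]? 879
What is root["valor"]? 45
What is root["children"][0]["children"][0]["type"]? "root"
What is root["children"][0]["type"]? "parent"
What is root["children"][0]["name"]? "node_180"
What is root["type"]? "directory"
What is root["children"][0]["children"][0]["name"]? "node_8"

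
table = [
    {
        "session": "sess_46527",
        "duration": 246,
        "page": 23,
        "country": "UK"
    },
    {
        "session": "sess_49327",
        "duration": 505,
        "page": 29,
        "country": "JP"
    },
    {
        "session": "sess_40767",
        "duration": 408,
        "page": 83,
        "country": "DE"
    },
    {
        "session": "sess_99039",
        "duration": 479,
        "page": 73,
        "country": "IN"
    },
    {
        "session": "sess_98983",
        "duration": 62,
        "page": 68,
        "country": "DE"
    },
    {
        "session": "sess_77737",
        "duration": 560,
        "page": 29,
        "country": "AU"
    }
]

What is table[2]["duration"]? 408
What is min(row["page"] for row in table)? 23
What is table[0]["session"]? "sess_46527"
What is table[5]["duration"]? 560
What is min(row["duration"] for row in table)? 62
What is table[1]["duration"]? 505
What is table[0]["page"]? 23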